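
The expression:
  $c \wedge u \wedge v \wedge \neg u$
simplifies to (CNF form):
$\text{False}$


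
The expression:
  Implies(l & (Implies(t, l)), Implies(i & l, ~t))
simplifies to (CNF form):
~i | ~l | ~t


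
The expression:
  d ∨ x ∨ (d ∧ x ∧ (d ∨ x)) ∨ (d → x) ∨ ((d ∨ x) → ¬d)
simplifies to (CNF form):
True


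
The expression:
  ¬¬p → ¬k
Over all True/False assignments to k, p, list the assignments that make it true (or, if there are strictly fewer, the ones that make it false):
is false only for:
  k=True, p=True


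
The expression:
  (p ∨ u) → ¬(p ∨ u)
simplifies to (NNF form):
¬p ∧ ¬u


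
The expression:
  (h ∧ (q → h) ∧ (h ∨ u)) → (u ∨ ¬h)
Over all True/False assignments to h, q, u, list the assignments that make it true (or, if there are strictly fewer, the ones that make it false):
is false only for:
  h=True, q=False, u=False;
  h=True, q=True, u=False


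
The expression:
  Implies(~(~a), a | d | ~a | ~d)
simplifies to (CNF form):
True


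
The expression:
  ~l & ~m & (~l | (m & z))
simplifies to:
~l & ~m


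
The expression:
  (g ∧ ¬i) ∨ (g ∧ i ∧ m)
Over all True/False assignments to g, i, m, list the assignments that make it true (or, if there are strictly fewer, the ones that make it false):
is true only for:
  g=True, i=False, m=False;
  g=True, i=False, m=True;
  g=True, i=True, m=True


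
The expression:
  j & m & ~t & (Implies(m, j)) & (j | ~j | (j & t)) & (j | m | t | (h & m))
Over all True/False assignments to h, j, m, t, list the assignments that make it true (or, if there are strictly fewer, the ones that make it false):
is true only for:
  h=False, j=True, m=True, t=False;
  h=True, j=True, m=True, t=False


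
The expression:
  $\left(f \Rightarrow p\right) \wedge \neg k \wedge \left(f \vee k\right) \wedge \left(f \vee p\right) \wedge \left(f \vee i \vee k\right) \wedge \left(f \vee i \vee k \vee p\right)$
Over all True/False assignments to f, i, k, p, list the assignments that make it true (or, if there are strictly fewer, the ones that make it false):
is true only for:
  f=True, i=False, k=False, p=True;
  f=True, i=True, k=False, p=True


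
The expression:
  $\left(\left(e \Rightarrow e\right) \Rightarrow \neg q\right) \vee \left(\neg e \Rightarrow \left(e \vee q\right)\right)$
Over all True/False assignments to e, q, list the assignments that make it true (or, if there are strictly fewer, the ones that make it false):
is always true.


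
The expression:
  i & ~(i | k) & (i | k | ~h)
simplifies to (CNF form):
False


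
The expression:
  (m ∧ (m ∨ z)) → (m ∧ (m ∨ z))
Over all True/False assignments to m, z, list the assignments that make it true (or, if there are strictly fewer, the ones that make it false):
is always true.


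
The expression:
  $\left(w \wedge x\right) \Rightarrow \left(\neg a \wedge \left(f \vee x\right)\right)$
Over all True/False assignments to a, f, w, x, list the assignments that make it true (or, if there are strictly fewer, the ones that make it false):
is false only for:
  a=True, f=False, w=True, x=True;
  a=True, f=True, w=True, x=True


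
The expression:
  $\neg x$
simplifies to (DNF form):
$\neg x$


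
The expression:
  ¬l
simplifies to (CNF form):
¬l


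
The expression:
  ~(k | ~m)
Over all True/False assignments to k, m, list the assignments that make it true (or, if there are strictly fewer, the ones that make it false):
is true only for:
  k=False, m=True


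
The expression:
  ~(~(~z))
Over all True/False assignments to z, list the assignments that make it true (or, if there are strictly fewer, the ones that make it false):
is true only for:
  z=False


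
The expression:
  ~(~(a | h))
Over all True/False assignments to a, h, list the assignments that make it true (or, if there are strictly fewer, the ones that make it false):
is false only for:
  a=False, h=False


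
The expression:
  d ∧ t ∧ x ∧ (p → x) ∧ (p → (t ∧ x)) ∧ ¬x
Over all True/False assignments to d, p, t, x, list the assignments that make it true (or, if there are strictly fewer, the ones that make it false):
is never true.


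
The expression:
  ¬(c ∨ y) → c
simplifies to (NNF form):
c ∨ y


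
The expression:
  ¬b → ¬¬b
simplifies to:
b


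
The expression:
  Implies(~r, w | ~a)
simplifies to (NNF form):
r | w | ~a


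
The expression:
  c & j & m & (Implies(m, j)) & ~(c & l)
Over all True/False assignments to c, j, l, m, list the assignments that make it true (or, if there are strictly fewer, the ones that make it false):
is true only for:
  c=True, j=True, l=False, m=True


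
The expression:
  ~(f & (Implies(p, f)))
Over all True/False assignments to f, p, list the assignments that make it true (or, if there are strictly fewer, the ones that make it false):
is true only for:
  f=False, p=False;
  f=False, p=True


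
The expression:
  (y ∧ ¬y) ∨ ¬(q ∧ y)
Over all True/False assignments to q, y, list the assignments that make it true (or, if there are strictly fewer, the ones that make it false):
is false only for:
  q=True, y=True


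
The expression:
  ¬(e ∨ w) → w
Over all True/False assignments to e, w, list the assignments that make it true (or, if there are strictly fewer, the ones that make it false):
is false only for:
  e=False, w=False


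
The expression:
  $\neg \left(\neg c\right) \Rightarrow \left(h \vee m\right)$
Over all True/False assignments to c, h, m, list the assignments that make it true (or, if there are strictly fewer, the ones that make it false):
is false only for:
  c=True, h=False, m=False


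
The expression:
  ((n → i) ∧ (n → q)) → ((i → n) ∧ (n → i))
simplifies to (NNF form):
n ∨ ¬i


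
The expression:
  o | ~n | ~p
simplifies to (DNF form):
o | ~n | ~p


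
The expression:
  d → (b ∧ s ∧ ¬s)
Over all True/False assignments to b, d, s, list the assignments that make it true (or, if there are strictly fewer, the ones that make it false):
is true only for:
  b=False, d=False, s=False;
  b=False, d=False, s=True;
  b=True, d=False, s=False;
  b=True, d=False, s=True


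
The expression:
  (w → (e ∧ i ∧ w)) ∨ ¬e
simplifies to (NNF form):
i ∨ ¬e ∨ ¬w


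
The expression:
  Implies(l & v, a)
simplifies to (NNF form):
a | ~l | ~v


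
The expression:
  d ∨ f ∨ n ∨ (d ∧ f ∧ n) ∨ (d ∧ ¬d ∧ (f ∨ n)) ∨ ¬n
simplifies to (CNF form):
True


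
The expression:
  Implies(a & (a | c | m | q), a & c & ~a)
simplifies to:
~a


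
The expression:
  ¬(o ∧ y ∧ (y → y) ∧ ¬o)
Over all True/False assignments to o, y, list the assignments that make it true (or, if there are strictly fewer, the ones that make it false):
is always true.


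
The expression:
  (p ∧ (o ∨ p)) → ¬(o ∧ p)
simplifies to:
¬o ∨ ¬p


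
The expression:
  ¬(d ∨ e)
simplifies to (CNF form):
¬d ∧ ¬e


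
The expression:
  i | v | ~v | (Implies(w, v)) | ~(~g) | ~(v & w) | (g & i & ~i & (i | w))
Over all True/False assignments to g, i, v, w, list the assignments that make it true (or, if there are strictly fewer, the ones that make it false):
is always true.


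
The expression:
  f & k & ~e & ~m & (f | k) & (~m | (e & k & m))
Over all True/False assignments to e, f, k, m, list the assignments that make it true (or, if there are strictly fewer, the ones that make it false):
is true only for:
  e=False, f=True, k=True, m=False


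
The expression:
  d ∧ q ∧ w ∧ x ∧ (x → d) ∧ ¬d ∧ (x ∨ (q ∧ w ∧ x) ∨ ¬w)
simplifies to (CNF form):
False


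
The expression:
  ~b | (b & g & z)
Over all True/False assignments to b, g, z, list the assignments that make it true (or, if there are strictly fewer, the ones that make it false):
is false only for:
  b=True, g=False, z=False;
  b=True, g=False, z=True;
  b=True, g=True, z=False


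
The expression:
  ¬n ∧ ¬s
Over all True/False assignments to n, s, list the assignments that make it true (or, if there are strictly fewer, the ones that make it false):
is true only for:
  n=False, s=False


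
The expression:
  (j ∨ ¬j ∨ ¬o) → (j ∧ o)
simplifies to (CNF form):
j ∧ o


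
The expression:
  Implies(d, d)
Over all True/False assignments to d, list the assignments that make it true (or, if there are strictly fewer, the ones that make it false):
is always true.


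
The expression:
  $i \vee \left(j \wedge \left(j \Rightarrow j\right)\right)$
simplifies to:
$i \vee j$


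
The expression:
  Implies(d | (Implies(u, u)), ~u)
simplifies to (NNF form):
~u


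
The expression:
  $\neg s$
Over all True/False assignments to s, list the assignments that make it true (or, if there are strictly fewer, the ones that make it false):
is true only for:
  s=False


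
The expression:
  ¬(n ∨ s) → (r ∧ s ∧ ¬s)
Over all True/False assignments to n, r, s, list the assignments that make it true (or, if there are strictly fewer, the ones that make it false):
is false only for:
  n=False, r=False, s=False;
  n=False, r=True, s=False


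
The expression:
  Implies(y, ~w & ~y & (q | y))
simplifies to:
~y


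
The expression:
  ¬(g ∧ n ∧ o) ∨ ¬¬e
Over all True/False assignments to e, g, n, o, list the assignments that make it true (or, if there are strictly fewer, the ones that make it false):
is false only for:
  e=False, g=True, n=True, o=True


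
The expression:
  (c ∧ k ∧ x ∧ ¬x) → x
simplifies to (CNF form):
True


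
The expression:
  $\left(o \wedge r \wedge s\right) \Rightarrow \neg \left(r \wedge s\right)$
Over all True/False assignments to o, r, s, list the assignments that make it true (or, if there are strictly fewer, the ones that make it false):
is false only for:
  o=True, r=True, s=True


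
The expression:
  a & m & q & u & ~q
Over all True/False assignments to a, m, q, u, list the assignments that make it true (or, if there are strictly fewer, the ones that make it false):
is never true.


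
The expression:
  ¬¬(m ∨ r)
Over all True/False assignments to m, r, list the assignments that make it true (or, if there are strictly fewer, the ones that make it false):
is false only for:
  m=False, r=False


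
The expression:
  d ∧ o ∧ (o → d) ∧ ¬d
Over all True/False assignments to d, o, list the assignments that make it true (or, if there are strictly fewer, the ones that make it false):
is never true.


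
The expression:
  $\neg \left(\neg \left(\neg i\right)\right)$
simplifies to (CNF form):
$\neg i$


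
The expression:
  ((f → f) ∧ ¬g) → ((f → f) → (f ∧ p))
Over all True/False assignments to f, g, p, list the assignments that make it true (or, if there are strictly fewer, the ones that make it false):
is false only for:
  f=False, g=False, p=False;
  f=False, g=False, p=True;
  f=True, g=False, p=False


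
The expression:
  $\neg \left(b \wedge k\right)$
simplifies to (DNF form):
$\neg b \vee \neg k$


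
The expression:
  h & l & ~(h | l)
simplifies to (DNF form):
False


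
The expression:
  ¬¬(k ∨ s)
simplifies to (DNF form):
k ∨ s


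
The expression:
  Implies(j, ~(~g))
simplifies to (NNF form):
g | ~j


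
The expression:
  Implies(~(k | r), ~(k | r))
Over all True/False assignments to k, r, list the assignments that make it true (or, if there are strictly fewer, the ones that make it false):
is always true.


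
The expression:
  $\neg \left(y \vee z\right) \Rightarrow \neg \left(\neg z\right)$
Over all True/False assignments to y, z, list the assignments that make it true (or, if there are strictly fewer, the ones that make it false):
is false only for:
  y=False, z=False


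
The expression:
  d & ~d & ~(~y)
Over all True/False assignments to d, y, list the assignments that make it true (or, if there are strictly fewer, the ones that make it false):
is never true.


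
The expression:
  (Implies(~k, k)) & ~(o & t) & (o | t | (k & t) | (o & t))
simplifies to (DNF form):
(k & o & ~t) | (k & t & ~o)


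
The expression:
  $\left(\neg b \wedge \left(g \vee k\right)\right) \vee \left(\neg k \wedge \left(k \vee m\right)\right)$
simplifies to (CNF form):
$\left(m \vee \neg b\right) \wedge \left(\neg b \vee \neg k\right) \wedge \left(g \vee k \vee m\right)$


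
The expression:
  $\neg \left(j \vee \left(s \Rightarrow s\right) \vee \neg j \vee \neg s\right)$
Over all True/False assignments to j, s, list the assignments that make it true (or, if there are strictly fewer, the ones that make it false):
is never true.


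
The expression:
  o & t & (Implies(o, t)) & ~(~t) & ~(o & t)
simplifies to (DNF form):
False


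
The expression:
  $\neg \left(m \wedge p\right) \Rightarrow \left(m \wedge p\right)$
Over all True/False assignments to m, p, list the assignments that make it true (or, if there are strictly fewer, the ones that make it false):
is true only for:
  m=True, p=True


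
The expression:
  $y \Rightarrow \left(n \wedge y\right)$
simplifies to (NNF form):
$n \vee \neg y$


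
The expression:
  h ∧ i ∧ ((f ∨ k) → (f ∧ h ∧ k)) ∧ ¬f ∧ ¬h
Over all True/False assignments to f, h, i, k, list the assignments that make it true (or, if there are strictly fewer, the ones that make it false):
is never true.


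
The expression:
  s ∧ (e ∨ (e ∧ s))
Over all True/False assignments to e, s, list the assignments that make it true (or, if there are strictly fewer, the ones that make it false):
is true only for:
  e=True, s=True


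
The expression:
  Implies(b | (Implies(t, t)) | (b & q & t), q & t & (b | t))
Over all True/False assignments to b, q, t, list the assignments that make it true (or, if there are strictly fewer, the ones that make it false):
is true only for:
  b=False, q=True, t=True;
  b=True, q=True, t=True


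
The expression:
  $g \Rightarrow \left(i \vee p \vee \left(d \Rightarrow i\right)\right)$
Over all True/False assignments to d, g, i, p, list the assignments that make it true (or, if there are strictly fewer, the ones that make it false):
is false only for:
  d=True, g=True, i=False, p=False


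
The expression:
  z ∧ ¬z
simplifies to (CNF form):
False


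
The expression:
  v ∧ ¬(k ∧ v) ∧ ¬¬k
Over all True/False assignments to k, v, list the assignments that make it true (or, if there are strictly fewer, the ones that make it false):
is never true.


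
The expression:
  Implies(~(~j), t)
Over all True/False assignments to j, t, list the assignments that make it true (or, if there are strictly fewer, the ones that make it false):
is false only for:
  j=True, t=False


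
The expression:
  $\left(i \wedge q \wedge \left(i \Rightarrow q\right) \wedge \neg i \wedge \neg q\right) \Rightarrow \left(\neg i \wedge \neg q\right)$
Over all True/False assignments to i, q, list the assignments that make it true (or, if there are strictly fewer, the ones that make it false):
is always true.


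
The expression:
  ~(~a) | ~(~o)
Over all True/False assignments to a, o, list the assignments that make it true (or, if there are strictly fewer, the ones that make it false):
is false only for:
  a=False, o=False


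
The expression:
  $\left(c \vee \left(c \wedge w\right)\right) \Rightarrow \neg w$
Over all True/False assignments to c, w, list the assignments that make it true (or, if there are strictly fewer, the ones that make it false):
is false only for:
  c=True, w=True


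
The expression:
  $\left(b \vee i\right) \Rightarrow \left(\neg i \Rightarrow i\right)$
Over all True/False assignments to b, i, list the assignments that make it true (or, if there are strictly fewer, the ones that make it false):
is false only for:
  b=True, i=False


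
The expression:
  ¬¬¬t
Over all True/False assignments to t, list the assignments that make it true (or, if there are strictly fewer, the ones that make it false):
is true only for:
  t=False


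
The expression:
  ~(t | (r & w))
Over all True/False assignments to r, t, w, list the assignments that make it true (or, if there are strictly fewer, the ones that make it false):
is true only for:
  r=False, t=False, w=False;
  r=False, t=False, w=True;
  r=True, t=False, w=False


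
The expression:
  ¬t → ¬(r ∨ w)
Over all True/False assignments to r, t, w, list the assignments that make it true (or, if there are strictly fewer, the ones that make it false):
is false only for:
  r=False, t=False, w=True;
  r=True, t=False, w=False;
  r=True, t=False, w=True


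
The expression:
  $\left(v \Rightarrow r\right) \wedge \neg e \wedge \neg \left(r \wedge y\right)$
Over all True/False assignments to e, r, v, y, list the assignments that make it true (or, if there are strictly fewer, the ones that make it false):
is true only for:
  e=False, r=False, v=False, y=False;
  e=False, r=False, v=False, y=True;
  e=False, r=True, v=False, y=False;
  e=False, r=True, v=True, y=False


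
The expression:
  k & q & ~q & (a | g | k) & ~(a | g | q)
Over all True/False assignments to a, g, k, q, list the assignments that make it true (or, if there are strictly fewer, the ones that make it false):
is never true.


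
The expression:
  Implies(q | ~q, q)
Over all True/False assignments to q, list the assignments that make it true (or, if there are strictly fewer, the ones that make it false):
is true only for:
  q=True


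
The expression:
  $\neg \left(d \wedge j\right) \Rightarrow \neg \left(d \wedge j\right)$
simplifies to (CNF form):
$\text{True}$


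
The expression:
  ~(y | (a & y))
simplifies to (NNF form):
~y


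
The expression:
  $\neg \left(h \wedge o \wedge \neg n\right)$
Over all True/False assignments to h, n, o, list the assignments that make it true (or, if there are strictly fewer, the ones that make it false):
is false only for:
  h=True, n=False, o=True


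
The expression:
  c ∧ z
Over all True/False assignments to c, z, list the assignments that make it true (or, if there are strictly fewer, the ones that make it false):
is true only for:
  c=True, z=True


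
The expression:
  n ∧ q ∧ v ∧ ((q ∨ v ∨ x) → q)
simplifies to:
n ∧ q ∧ v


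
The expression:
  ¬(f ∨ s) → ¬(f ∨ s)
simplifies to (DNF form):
True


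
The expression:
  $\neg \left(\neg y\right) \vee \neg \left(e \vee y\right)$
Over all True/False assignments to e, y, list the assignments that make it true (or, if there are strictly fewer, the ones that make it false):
is false only for:
  e=True, y=False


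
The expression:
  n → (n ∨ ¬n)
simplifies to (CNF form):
True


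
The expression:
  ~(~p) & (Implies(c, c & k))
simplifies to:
p & (k | ~c)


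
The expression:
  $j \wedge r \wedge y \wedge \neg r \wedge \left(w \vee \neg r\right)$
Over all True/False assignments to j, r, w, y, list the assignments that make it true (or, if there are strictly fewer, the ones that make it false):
is never true.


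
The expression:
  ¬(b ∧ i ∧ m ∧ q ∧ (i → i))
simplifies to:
¬b ∨ ¬i ∨ ¬m ∨ ¬q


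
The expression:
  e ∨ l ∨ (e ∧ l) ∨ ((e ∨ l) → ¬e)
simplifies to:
True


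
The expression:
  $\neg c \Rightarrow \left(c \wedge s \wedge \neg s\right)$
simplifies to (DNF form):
$c$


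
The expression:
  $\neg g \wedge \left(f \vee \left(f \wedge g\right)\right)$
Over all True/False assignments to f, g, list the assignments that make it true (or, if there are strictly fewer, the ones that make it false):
is true only for:
  f=True, g=False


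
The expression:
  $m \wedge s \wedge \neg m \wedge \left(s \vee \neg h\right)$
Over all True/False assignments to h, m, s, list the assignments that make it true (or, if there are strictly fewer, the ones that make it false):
is never true.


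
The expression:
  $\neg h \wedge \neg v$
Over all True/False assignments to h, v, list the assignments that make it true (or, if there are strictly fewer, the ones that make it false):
is true only for:
  h=False, v=False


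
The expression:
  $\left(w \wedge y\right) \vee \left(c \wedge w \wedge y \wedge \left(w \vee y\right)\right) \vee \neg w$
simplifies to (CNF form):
$y \vee \neg w$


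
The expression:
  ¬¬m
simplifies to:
m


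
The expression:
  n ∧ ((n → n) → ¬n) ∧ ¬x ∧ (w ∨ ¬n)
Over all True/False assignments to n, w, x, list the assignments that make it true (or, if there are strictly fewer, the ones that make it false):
is never true.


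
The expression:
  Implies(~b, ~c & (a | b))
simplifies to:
b | (a & ~c)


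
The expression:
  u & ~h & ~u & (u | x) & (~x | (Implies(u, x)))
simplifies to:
False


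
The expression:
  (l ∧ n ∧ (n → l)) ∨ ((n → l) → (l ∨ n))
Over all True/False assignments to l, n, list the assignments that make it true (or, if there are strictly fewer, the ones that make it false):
is false only for:
  l=False, n=False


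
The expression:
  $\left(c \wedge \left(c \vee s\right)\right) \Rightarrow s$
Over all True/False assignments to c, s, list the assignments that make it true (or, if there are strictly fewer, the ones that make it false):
is false only for:
  c=True, s=False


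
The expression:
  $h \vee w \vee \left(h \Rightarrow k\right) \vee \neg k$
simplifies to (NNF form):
$\text{True}$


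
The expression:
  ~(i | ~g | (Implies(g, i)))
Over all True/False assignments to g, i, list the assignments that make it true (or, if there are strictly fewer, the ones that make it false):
is true only for:
  g=True, i=False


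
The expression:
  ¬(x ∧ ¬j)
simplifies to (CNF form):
j ∨ ¬x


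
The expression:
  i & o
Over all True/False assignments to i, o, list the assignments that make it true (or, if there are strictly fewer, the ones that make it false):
is true only for:
  i=True, o=True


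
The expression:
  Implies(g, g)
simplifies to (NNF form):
True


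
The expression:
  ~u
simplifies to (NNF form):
~u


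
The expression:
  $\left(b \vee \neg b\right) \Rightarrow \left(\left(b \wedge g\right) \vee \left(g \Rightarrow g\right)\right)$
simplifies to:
$\text{True}$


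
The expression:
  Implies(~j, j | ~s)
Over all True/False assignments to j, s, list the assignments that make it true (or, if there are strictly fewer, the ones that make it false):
is false only for:
  j=False, s=True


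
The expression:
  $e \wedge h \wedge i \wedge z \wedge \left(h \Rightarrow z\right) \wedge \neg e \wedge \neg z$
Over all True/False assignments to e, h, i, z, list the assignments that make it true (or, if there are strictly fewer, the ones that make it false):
is never true.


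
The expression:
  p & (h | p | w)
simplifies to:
p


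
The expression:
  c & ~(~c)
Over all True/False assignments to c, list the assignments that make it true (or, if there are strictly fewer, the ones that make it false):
is true only for:
  c=True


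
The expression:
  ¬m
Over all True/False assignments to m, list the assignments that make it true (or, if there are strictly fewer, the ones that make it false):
is true only for:
  m=False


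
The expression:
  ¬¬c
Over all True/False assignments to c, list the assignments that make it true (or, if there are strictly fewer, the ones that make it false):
is true only for:
  c=True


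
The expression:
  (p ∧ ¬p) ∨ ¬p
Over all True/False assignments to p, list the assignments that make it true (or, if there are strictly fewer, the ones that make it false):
is true only for:
  p=False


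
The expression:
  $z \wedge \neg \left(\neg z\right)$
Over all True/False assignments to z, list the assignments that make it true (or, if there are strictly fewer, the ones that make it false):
is true only for:
  z=True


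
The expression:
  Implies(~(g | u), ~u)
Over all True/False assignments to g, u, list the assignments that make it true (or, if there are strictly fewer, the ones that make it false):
is always true.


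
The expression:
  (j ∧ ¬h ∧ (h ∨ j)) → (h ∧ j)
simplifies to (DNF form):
h ∨ ¬j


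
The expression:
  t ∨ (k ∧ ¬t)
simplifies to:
k ∨ t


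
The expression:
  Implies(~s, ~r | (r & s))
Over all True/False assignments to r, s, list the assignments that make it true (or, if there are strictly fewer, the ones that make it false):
is false only for:
  r=True, s=False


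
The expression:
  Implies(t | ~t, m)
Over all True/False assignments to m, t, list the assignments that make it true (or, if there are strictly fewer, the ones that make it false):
is true only for:
  m=True, t=False;
  m=True, t=True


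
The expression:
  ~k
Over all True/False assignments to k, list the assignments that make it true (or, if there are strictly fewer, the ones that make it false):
is true only for:
  k=False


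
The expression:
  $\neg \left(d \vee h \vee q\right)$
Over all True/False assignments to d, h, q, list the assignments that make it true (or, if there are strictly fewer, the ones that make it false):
is true only for:
  d=False, h=False, q=False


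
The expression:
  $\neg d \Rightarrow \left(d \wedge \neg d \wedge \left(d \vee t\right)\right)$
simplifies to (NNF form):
$d$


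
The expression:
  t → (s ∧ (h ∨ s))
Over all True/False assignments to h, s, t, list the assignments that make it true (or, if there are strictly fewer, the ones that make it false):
is false only for:
  h=False, s=False, t=True;
  h=True, s=False, t=True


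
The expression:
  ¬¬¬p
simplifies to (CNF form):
¬p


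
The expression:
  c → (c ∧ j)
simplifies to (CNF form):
j ∨ ¬c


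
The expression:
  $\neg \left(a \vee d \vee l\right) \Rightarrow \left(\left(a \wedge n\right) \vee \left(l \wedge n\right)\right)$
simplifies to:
$a \vee d \vee l$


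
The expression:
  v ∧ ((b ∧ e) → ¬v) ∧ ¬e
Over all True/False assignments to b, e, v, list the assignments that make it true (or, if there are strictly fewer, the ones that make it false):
is true only for:
  b=False, e=False, v=True;
  b=True, e=False, v=True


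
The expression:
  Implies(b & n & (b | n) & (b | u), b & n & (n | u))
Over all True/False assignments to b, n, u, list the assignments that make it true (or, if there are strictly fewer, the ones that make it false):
is always true.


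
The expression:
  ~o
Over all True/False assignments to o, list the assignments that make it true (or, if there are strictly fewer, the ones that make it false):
is true only for:
  o=False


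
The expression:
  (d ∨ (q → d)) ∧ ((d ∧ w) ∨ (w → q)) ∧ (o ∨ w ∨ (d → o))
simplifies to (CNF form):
(d ∨ ¬q) ∧ (d ∨ ¬w) ∧ (o ∨ w ∨ ¬d)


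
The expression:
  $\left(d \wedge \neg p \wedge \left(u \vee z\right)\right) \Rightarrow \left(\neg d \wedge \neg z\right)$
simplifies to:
$p \vee \left(\neg u \wedge \neg z\right) \vee \neg d$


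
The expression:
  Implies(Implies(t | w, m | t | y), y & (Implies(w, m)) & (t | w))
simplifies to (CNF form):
(t | w) & (y | ~m) & (y | ~t) & (m | ~w | ~y)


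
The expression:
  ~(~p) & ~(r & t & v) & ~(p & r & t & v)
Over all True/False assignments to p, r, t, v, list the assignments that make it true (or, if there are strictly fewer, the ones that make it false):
is true only for:
  p=True, r=False, t=False, v=False;
  p=True, r=False, t=False, v=True;
  p=True, r=False, t=True, v=False;
  p=True, r=False, t=True, v=True;
  p=True, r=True, t=False, v=False;
  p=True, r=True, t=False, v=True;
  p=True, r=True, t=True, v=False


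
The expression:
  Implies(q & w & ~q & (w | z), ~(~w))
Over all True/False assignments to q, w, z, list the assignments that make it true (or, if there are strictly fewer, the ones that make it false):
is always true.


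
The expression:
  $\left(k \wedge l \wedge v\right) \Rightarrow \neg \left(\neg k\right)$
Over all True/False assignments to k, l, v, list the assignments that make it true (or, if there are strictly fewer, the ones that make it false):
is always true.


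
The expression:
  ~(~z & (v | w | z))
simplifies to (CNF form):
(z | ~v) & (z | ~w)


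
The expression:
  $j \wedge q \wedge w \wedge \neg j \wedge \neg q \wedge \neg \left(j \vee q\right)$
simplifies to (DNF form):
$\text{False}$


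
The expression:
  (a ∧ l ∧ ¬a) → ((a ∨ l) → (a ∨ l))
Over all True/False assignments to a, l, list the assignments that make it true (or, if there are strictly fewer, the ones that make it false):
is always true.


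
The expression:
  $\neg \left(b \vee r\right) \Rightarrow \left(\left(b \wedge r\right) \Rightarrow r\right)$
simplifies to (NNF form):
$\text{True}$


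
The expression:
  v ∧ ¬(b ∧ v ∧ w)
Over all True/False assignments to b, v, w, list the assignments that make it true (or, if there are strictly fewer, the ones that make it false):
is true only for:
  b=False, v=True, w=False;
  b=False, v=True, w=True;
  b=True, v=True, w=False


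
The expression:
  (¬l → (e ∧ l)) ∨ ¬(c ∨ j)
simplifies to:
l ∨ (¬c ∧ ¬j)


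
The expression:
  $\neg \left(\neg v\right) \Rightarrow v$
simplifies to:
$\text{True}$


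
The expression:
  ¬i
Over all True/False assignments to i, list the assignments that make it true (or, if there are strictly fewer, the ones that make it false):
is true only for:
  i=False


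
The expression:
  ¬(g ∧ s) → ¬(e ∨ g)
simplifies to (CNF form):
(g ∨ ¬e) ∧ (s ∨ ¬g)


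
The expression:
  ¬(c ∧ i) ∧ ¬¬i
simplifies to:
i ∧ ¬c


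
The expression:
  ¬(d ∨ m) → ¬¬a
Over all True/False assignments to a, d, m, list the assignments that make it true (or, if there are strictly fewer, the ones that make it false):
is false only for:
  a=False, d=False, m=False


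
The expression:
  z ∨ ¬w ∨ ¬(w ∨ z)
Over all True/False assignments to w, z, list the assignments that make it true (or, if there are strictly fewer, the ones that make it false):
is false only for:
  w=True, z=False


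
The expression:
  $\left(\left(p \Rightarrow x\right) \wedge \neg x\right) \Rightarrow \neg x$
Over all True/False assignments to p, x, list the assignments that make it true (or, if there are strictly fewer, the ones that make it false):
is always true.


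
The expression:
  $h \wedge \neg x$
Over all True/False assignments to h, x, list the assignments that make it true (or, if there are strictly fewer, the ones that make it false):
is true only for:
  h=True, x=False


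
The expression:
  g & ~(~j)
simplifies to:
g & j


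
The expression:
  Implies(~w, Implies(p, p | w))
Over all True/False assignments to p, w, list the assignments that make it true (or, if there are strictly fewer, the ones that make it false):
is always true.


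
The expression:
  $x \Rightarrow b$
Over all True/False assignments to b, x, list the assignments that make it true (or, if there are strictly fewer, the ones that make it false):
is false only for:
  b=False, x=True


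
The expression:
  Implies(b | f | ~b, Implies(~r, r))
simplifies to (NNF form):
r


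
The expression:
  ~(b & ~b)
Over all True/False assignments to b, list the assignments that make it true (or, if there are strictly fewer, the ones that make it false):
is always true.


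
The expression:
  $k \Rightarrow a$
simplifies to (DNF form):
$a \vee \neg k$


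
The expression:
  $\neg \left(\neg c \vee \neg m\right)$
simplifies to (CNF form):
$c \wedge m$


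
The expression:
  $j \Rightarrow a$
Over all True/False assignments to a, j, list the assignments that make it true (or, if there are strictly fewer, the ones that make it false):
is false only for:
  a=False, j=True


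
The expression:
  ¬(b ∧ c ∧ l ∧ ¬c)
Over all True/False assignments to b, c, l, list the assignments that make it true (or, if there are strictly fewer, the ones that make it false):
is always true.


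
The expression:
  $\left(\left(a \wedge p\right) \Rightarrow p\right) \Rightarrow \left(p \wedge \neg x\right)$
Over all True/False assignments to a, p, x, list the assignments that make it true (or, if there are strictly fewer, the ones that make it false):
is true only for:
  a=False, p=True, x=False;
  a=True, p=True, x=False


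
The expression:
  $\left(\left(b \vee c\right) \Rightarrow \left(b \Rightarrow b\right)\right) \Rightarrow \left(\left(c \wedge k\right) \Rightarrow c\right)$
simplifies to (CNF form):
$\text{True}$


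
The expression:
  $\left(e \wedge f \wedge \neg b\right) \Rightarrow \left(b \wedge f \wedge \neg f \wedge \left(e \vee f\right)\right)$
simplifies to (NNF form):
$b \vee \neg e \vee \neg f$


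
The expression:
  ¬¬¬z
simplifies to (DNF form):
¬z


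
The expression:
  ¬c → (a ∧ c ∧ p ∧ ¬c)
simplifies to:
c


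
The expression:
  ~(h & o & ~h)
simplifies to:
True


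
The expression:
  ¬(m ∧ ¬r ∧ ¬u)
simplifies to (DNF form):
r ∨ u ∨ ¬m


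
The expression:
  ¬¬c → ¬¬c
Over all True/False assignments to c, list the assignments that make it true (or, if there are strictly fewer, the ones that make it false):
is always true.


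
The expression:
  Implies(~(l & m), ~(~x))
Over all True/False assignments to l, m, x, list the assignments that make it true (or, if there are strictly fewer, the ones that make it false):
is false only for:
  l=False, m=False, x=False;
  l=False, m=True, x=False;
  l=True, m=False, x=False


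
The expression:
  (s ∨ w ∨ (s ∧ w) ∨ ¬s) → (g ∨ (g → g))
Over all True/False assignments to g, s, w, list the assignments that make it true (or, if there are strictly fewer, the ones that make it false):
is always true.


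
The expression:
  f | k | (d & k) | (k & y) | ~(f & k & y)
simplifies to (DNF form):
True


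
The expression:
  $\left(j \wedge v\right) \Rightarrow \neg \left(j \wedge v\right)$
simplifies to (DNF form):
$\neg j \vee \neg v$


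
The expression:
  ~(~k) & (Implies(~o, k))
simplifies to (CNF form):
k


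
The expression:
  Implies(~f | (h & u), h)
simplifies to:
f | h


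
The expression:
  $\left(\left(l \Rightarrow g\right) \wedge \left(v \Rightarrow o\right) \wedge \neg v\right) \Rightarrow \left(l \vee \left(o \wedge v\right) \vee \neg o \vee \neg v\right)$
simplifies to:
$\text{True}$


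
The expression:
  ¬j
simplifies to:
¬j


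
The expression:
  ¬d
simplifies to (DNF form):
¬d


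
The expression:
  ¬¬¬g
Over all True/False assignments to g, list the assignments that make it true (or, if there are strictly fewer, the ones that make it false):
is true only for:
  g=False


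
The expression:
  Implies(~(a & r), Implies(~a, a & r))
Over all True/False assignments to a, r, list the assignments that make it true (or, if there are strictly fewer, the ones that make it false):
is true only for:
  a=True, r=False;
  a=True, r=True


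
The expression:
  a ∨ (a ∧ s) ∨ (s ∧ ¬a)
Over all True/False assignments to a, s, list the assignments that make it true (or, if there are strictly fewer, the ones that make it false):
is false only for:
  a=False, s=False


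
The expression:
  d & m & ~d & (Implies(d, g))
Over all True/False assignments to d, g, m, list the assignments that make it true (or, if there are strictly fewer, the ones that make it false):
is never true.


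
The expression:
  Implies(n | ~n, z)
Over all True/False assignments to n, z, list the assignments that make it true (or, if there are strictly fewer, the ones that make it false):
is true only for:
  n=False, z=True;
  n=True, z=True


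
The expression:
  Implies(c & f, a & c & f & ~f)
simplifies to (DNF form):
~c | ~f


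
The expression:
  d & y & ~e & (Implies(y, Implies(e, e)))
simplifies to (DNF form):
d & y & ~e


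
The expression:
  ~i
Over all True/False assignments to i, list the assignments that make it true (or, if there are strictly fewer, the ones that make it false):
is true only for:
  i=False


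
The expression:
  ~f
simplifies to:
~f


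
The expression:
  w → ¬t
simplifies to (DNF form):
¬t ∨ ¬w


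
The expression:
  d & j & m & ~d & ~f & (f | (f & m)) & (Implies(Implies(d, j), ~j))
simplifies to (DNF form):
False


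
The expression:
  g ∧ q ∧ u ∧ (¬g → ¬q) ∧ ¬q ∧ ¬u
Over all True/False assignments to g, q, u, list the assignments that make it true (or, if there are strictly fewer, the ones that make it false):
is never true.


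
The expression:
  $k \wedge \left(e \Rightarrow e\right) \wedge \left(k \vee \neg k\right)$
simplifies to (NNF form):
$k$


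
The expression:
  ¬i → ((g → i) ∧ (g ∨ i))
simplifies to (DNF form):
i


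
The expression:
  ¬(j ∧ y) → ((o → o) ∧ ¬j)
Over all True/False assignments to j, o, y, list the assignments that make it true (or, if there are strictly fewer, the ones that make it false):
is false only for:
  j=True, o=False, y=False;
  j=True, o=True, y=False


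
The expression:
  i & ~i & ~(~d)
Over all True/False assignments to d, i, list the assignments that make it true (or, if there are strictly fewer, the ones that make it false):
is never true.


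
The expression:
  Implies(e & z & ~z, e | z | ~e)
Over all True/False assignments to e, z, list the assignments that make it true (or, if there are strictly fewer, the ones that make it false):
is always true.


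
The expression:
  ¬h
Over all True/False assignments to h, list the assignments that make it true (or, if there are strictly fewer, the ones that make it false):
is true only for:
  h=False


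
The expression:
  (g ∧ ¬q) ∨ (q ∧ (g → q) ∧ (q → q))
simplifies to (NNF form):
g ∨ q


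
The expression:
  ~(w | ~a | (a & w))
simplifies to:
a & ~w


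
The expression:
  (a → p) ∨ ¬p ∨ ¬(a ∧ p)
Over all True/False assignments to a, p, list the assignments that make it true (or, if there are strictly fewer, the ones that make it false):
is always true.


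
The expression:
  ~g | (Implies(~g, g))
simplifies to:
True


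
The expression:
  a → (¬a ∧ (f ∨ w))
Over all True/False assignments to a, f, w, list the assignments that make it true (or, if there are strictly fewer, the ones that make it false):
is true only for:
  a=False, f=False, w=False;
  a=False, f=False, w=True;
  a=False, f=True, w=False;
  a=False, f=True, w=True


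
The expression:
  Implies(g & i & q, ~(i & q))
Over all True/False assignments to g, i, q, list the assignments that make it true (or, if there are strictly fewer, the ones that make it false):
is false only for:
  g=True, i=True, q=True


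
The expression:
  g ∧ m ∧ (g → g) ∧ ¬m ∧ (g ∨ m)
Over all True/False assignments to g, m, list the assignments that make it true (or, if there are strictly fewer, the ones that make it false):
is never true.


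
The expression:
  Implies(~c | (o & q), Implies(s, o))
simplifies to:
c | o | ~s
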